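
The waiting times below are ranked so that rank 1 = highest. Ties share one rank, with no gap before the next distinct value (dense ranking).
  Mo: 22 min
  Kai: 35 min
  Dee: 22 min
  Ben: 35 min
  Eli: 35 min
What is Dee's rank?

Sorted (descending): 35, 35, 35, 22, 22
The 3 values of 35 share dense rank 1.
The 2 values of 22 share dense rank 2.
Dee has value 22 min → rank 2.

2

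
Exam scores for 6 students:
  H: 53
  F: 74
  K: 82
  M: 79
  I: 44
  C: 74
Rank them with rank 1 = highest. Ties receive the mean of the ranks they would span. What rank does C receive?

3.5

Sorted (descending): 82, 79, 74, 74, 53, 44
The 2 values of 74 occupy positions 3–4 → average rank (3+4)/2 = 3.5.
C has value 74 → rank 3.5.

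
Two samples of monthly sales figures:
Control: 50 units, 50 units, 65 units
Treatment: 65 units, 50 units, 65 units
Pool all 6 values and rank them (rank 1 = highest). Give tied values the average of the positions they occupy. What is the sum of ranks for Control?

Sorted (descending): 65, 65, 65, 50, 50, 50
The 3 values of 65 occupy positions 1–3 → average rank 2.
The 3 values of 50 occupy positions 4–6 → average rank 5.
Control values → pooled ranks: 50→5, 50→5, 65→2
Rank sum = 5 + 5 + 2 = 12

12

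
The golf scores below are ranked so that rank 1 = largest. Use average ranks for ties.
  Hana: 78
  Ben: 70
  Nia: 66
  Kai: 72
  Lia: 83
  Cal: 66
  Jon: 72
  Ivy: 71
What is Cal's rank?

Sorted (descending): 83, 78, 72, 72, 71, 70, 66, 66
The 2 values of 72 occupy positions 3–4 → average rank (3+4)/2 = 3.5.
The 2 values of 66 occupy positions 7–8 → average rank (7+8)/2 = 7.5.
Cal has value 66 → rank 7.5.

7.5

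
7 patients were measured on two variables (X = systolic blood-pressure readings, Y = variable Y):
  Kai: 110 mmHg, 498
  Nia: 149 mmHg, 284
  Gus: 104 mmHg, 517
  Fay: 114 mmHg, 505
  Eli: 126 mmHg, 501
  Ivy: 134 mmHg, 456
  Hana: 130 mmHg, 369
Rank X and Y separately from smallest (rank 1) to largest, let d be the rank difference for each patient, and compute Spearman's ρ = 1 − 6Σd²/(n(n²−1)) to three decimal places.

-0.857

Ranks of variable 1: 2, 7, 1, 3, 4, 6, 5
Ranks of variable 2: 4, 1, 7, 6, 5, 3, 2
d = r₁ − r₂: -2, 6, -6, -3, -1, 3, 3
d²: 4, 36, 36, 9, 1, 9, 9; Σd² = 104
ρ = 1 − 6·104/(7·48) = 1 − 624/336 = -0.857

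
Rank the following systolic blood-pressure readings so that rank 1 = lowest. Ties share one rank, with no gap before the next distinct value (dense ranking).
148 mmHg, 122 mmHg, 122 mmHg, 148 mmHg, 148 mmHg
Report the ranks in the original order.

Sorted (ascending): 122, 122, 148, 148, 148
The 2 values of 122 share dense rank 1.
The 3 values of 148 share dense rank 2.

2, 1, 1, 2, 2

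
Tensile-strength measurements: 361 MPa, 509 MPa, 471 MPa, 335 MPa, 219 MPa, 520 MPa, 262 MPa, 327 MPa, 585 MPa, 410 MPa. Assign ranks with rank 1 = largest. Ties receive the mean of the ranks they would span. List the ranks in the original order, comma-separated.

Sorted (descending): 585, 520, 509, 471, 410, 361, 335, 327, 262, 219
No ties — each value takes its position as its rank.

6, 3, 4, 7, 10, 2, 9, 8, 1, 5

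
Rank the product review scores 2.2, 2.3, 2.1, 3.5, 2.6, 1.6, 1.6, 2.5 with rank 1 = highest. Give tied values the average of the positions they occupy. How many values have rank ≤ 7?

6

Sorted (descending): 3.5, 2.6, 2.5, 2.3, 2.2, 2.1, 1.6, 1.6
The 2 values of 1.6 occupy positions 7–8 → average rank (7+8)/2 = 7.5.
Ranks ≤ 7: {1, 2, 3, 4, 5, 6} → 6 values.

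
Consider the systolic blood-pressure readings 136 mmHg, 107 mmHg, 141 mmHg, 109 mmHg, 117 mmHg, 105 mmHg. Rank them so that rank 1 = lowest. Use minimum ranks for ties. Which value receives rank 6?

Sorted (ascending): 105, 107, 109, 117, 136, 141
No ties — each value takes its position as its rank.
Rank 6 → value 141.

141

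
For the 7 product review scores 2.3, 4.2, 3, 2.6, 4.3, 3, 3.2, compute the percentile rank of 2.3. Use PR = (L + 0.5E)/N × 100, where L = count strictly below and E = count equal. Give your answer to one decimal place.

7.1

N = 7.
Strictly below 2.3: 0. Equal to 2.3: 1.
PR = (0 + 0.5·1)/7 × 100 = 7.1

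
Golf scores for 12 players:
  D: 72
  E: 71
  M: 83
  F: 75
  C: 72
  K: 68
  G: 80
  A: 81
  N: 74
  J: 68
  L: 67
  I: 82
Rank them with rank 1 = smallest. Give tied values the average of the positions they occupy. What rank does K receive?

2.5

Sorted (ascending): 67, 68, 68, 71, 72, 72, 74, 75, 80, 81, 82, 83
The 2 values of 68 occupy positions 2–3 → average rank (2+3)/2 = 2.5.
The 2 values of 72 occupy positions 5–6 → average rank (5+6)/2 = 5.5.
K has value 68 → rank 2.5.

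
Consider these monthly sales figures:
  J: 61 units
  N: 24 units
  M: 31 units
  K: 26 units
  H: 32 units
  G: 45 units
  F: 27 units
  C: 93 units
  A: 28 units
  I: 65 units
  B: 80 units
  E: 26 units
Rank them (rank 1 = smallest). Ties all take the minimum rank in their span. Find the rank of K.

2

Sorted (ascending): 24, 26, 26, 27, 28, 31, 32, 45, 61, 65, 80, 93
The 2 values of 26 occupy positions 2–3 → each gets rank 2.
K has value 26 units → rank 2.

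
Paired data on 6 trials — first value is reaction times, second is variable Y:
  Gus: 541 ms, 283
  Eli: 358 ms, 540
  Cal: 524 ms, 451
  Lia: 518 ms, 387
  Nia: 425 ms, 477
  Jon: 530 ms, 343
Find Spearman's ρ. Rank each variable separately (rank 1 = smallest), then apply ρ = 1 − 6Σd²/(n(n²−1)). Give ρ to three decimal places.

Ranks of variable 1: 6, 1, 4, 3, 2, 5
Ranks of variable 2: 1, 6, 4, 3, 5, 2
d = r₁ − r₂: 5, -5, 0, 0, -3, 3
d²: 25, 25, 0, 0, 9, 9; Σd² = 68
ρ = 1 − 6·68/(6·35) = 1 − 408/210 = -0.943

-0.943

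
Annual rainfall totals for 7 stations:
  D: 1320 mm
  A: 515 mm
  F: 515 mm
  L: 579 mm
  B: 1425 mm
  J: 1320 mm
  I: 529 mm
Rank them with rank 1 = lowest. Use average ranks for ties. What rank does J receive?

Sorted (ascending): 515, 515, 529, 579, 1320, 1320, 1425
The 2 values of 515 occupy positions 1–2 → average rank (1+2)/2 = 1.5.
The 2 values of 1320 occupy positions 5–6 → average rank (5+6)/2 = 5.5.
J has value 1320 mm → rank 5.5.

5.5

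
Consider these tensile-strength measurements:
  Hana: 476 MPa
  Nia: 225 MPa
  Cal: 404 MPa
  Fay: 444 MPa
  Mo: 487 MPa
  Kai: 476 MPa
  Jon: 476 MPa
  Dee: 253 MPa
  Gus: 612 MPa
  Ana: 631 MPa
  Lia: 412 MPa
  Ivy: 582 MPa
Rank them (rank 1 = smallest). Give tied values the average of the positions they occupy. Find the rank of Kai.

Sorted (ascending): 225, 253, 404, 412, 444, 476, 476, 476, 487, 582, 612, 631
The 3 values of 476 occupy positions 6–8 → average rank 7.
Kai has value 476 MPa → rank 7.

7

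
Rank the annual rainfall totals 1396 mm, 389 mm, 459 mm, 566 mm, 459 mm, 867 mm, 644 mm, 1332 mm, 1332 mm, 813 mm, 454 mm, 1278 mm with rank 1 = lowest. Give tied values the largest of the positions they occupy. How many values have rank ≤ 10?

Sorted (ascending): 389, 454, 459, 459, 566, 644, 813, 867, 1278, 1332, 1332, 1396
The 2 values of 459 occupy positions 3–4 → each gets rank 4.
The 2 values of 1332 occupy positions 10–11 → each gets rank 11.
Ranks ≤ 10: {1, 2, 4, 4, 5, 6, 7, 8, 9} → 9 values.

9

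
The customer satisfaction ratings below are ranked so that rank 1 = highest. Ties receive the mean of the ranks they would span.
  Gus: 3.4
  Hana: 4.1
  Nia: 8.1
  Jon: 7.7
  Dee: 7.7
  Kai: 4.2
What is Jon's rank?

2.5

Sorted (descending): 8.1, 7.7, 7.7, 4.2, 4.1, 3.4
The 2 values of 7.7 occupy positions 2–3 → average rank (2+3)/2 = 2.5.
Jon has value 7.7 → rank 2.5.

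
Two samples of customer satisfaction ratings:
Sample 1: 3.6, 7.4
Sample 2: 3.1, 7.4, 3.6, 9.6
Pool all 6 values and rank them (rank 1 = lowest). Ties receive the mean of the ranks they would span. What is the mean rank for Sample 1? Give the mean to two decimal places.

Sorted (ascending): 3.1, 3.6, 3.6, 7.4, 7.4, 9.6
The 2 values of 3.6 occupy positions 2–3 → average rank (2+3)/2 = 2.5.
The 2 values of 7.4 occupy positions 4–5 → average rank (4+5)/2 = 4.5.
Sample 1 values → pooled ranks: 3.6→2.5, 7.4→4.5
Mean rank = (2.5 + 4.5) / 2 = 3.50

3.50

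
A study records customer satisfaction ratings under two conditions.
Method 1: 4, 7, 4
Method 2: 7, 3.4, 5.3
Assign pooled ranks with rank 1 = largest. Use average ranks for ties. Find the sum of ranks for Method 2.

Sorted (descending): 7, 7, 5.3, 4, 4, 3.4
The 2 values of 7 occupy positions 1–2 → average rank (1+2)/2 = 1.5.
The 2 values of 4 occupy positions 4–5 → average rank (4+5)/2 = 4.5.
Method 2 values → pooled ranks: 7→1.5, 3.4→6, 5.3→3
Rank sum = 1.5 + 6 + 3 = 10.5

10.5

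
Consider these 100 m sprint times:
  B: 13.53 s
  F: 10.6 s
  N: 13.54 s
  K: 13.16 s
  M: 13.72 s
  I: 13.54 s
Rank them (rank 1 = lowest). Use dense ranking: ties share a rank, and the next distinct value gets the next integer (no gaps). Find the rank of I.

Sorted (ascending): 10.6, 13.16, 13.53, 13.54, 13.54, 13.72
The 2 values of 13.54 share dense rank 4.
Remaining distinct values take the next consecutive integers.
I has value 13.54 s → rank 4.

4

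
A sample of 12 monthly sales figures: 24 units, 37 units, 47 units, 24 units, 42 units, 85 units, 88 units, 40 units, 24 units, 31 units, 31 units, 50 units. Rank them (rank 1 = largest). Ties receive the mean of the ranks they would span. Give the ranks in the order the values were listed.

Sorted (descending): 88, 85, 50, 47, 42, 40, 37, 31, 31, 24, 24, 24
The 2 values of 31 occupy positions 8–9 → average rank (8+9)/2 = 8.5.
The 3 values of 24 occupy positions 10–12 → average rank 11.

11, 7, 4, 11, 5, 2, 1, 6, 11, 8.5, 8.5, 3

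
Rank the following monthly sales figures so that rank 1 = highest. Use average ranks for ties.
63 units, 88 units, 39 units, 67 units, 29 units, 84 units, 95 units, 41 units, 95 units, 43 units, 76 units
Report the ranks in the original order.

7, 3, 10, 6, 11, 4, 1.5, 9, 1.5, 8, 5

Sorted (descending): 95, 95, 88, 84, 76, 67, 63, 43, 41, 39, 29
The 2 values of 95 occupy positions 1–2 → average rank (1+2)/2 = 1.5.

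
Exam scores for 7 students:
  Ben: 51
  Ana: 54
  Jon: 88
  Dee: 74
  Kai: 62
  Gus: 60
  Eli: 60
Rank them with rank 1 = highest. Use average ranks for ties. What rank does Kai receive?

3

Sorted (descending): 88, 74, 62, 60, 60, 54, 51
The 2 values of 60 occupy positions 4–5 → average rank (4+5)/2 = 4.5.
Kai has value 62 → rank 3.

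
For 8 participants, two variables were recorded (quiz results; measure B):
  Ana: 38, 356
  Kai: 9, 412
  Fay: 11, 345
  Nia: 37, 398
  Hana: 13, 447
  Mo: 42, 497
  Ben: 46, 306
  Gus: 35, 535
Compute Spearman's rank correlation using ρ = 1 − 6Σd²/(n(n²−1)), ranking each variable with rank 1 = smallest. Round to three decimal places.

Ranks of variable 1: 6, 1, 2, 5, 3, 7, 8, 4
Ranks of variable 2: 3, 5, 2, 4, 6, 7, 1, 8
d = r₁ − r₂: 3, -4, 0, 1, -3, 0, 7, -4
d²: 9, 16, 0, 1, 9, 0, 49, 16; Σd² = 100
ρ = 1 − 6·100/(8·63) = 1 − 600/504 = -0.190

-0.190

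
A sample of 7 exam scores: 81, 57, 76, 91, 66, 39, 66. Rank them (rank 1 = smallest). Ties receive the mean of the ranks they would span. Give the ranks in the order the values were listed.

6, 2, 5, 7, 3.5, 1, 3.5

Sorted (ascending): 39, 57, 66, 66, 76, 81, 91
The 2 values of 66 occupy positions 3–4 → average rank (3+4)/2 = 3.5.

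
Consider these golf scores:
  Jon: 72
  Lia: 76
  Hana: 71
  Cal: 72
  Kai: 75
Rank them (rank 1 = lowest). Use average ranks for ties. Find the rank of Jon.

2.5

Sorted (ascending): 71, 72, 72, 75, 76
The 2 values of 72 occupy positions 2–3 → average rank (2+3)/2 = 2.5.
Jon has value 72 → rank 2.5.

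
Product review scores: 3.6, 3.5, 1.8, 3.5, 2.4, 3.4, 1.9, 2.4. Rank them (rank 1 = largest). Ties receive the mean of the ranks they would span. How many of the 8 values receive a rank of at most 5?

Sorted (descending): 3.6, 3.5, 3.5, 3.4, 2.4, 2.4, 1.9, 1.8
The 2 values of 3.5 occupy positions 2–3 → average rank (2+3)/2 = 2.5.
The 2 values of 2.4 occupy positions 5–6 → average rank (5+6)/2 = 5.5.
Ranks ≤ 5: {1, 2.5, 2.5, 4} → 4 values.

4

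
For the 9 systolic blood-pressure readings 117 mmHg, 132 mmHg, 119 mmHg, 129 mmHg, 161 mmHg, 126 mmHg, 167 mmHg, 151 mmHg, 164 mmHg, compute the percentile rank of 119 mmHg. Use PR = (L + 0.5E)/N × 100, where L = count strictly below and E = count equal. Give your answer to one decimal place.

16.7

N = 9.
Strictly below 119: 1. Equal to 119: 1.
PR = (1 + 0.5·1)/9 × 100 = 16.7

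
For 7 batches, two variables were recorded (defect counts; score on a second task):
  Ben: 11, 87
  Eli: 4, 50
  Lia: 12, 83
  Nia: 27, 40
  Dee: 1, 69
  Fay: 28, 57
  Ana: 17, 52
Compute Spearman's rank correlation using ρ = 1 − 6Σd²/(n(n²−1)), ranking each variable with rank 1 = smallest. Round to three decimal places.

Ranks of variable 1: 3, 2, 4, 6, 1, 7, 5
Ranks of variable 2: 7, 2, 6, 1, 5, 4, 3
d = r₁ − r₂: -4, 0, -2, 5, -4, 3, 2
d²: 16, 0, 4, 25, 16, 9, 4; Σd² = 74
ρ = 1 − 6·74/(7·48) = 1 − 444/336 = -0.321

-0.321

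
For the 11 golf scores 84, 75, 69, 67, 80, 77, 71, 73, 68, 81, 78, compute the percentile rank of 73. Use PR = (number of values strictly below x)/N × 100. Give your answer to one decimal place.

36.4

N = 11.
Strictly below 73: 4. Equal to 73: 1.
PR = 4/11 × 100 = 36.4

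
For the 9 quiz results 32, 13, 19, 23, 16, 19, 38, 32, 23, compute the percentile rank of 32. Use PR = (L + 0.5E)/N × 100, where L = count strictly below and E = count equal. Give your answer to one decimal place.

77.8

N = 9.
Strictly below 32: 6. Equal to 32: 2.
PR = (6 + 0.5·2)/9 × 100 = 77.8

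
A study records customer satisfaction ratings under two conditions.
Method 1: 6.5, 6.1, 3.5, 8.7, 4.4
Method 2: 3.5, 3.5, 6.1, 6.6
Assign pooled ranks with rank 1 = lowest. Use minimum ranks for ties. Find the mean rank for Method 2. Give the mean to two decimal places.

3.75

Sorted (ascending): 3.5, 3.5, 3.5, 4.4, 6.1, 6.1, 6.5, 6.6, 8.7
The 3 values of 3.5 occupy positions 1–3 → each gets rank 1.
The 2 values of 6.1 occupy positions 5–6 → each gets rank 5.
Method 2 values → pooled ranks: 3.5→1, 3.5→1, 6.1→5, 6.6→8
Mean rank = (1 + 1 + 5 + 8) / 4 = 3.75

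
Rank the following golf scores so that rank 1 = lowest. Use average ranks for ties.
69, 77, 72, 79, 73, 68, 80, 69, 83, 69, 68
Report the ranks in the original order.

Sorted (ascending): 68, 68, 69, 69, 69, 72, 73, 77, 79, 80, 83
The 2 values of 68 occupy positions 1–2 → average rank (1+2)/2 = 1.5.
The 3 values of 69 occupy positions 3–5 → average rank 4.

4, 8, 6, 9, 7, 1.5, 10, 4, 11, 4, 1.5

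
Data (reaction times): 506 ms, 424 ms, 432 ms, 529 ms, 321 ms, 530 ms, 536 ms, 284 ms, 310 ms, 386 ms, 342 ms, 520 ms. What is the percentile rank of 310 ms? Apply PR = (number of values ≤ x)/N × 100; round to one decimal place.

N = 12.
Strictly below 310: 1. Equal to 310: 1.
PR = 2/12 × 100 = 16.7

16.7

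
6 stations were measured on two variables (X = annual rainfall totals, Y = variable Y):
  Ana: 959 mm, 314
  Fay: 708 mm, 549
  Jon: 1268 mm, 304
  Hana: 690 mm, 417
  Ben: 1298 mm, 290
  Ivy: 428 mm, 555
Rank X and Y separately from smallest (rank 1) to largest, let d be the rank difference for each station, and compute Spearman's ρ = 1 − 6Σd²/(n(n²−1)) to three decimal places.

-0.943

Ranks of variable 1: 4, 3, 5, 2, 6, 1
Ranks of variable 2: 3, 5, 2, 4, 1, 6
d = r₁ − r₂: 1, -2, 3, -2, 5, -5
d²: 1, 4, 9, 4, 25, 25; Σd² = 68
ρ = 1 − 6·68/(6·35) = 1 − 408/210 = -0.943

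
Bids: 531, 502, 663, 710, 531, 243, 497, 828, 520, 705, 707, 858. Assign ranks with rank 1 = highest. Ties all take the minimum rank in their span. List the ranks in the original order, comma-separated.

Sorted (descending): 858, 828, 710, 707, 705, 663, 531, 531, 520, 502, 497, 243
The 2 values of 531 occupy positions 7–8 → each gets rank 7.

7, 10, 6, 3, 7, 12, 11, 2, 9, 5, 4, 1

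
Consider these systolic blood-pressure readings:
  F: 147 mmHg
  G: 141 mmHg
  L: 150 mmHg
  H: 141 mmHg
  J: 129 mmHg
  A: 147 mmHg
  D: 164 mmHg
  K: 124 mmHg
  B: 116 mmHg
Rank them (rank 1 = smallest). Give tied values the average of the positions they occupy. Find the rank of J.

3

Sorted (ascending): 116, 124, 129, 141, 141, 147, 147, 150, 164
The 2 values of 141 occupy positions 4–5 → average rank (4+5)/2 = 4.5.
The 2 values of 147 occupy positions 6–7 → average rank (6+7)/2 = 6.5.
J has value 129 mmHg → rank 3.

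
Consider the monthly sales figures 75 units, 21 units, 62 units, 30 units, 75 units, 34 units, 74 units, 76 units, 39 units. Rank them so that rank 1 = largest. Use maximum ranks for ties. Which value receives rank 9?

21

Sorted (descending): 76, 75, 75, 74, 62, 39, 34, 30, 21
The 2 values of 75 occupy positions 2–3 → each gets rank 3.
Rank 9 → value 21.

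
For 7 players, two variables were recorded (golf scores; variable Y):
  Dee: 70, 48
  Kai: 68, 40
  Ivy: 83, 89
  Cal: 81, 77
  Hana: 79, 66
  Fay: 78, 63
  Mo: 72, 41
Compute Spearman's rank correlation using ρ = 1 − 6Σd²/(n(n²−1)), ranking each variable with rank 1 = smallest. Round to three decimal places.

Ranks of variable 1: 2, 1, 7, 6, 5, 4, 3
Ranks of variable 2: 3, 1, 7, 6, 5, 4, 2
d = r₁ − r₂: -1, 0, 0, 0, 0, 0, 1
d²: 1, 0, 0, 0, 0, 0, 1; Σd² = 2
ρ = 1 − 6·2/(7·48) = 1 − 12/336 = 0.964

0.964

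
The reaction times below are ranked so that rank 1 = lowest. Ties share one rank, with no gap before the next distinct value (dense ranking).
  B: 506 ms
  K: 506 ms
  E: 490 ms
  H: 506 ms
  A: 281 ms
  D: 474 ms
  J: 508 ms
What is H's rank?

Sorted (ascending): 281, 474, 490, 506, 506, 506, 508
The 3 values of 506 share dense rank 4.
Remaining distinct values take the next consecutive integers.
H has value 506 ms → rank 4.

4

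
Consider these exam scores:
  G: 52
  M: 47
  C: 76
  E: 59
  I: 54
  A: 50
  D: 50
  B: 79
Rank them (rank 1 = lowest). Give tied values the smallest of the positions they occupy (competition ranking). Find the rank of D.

2

Sorted (ascending): 47, 50, 50, 52, 54, 59, 76, 79
The 2 values of 50 occupy positions 2–3 → each gets rank 2.
D has value 50 → rank 2.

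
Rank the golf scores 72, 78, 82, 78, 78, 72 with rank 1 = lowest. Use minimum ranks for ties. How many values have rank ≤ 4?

Sorted (ascending): 72, 72, 78, 78, 78, 82
The 2 values of 72 occupy positions 1–2 → each gets rank 1.
The 3 values of 78 occupy positions 3–5 → each gets rank 3.
Ranks ≤ 4: {1, 1, 3, 3, 3} → 5 values.

5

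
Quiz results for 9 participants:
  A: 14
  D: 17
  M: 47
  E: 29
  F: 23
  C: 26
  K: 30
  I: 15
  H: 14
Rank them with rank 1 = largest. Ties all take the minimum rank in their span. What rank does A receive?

8

Sorted (descending): 47, 30, 29, 26, 23, 17, 15, 14, 14
The 2 values of 14 occupy positions 8–9 → each gets rank 8.
A has value 14 → rank 8.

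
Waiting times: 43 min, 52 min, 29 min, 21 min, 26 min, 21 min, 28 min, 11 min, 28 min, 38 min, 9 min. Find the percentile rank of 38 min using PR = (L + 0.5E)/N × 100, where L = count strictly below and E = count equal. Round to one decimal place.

77.3

N = 11.
Strictly below 38: 8. Equal to 38: 1.
PR = (8 + 0.5·1)/11 × 100 = 77.3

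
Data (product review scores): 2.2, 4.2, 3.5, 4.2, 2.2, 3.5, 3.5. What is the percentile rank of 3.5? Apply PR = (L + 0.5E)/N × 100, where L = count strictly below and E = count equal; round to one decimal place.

N = 7.
Strictly below 3.5: 2. Equal to 3.5: 3.
PR = (2 + 0.5·3)/7 × 100 = 50.0

50.0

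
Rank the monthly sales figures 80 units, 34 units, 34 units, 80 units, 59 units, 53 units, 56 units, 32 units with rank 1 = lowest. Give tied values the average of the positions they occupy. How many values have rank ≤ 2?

1

Sorted (ascending): 32, 34, 34, 53, 56, 59, 80, 80
The 2 values of 34 occupy positions 2–3 → average rank (2+3)/2 = 2.5.
The 2 values of 80 occupy positions 7–8 → average rank (7+8)/2 = 7.5.
Ranks ≤ 2: {1} → 1 value.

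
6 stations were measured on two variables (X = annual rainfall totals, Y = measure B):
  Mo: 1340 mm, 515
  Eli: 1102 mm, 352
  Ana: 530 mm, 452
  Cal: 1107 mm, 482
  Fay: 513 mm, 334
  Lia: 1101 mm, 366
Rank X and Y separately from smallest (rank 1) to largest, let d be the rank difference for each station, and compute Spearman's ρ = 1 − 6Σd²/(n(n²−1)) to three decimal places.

Ranks of variable 1: 6, 4, 2, 5, 1, 3
Ranks of variable 2: 6, 2, 4, 5, 1, 3
d = r₁ − r₂: 0, 2, -2, 0, 0, 0
d²: 0, 4, 4, 0, 0, 0; Σd² = 8
ρ = 1 − 6·8/(6·35) = 1 − 48/210 = 0.771

0.771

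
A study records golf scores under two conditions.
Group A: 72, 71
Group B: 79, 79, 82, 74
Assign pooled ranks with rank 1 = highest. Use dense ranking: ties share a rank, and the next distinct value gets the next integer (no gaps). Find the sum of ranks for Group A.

9

Sorted (descending): 82, 79, 79, 74, 72, 71
The 2 values of 79 share dense rank 2.
Remaining distinct values take the next consecutive integers.
Group A values → pooled ranks: 72→4, 71→5
Rank sum = 4 + 5 = 9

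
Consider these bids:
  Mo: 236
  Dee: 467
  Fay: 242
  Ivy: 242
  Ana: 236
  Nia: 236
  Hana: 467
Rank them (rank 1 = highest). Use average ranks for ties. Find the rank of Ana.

6

Sorted (descending): 467, 467, 242, 242, 236, 236, 236
The 2 values of 467 occupy positions 1–2 → average rank (1+2)/2 = 1.5.
The 2 values of 242 occupy positions 3–4 → average rank (3+4)/2 = 3.5.
The 3 values of 236 occupy positions 5–7 → average rank 6.
Ana has value 236 → rank 6.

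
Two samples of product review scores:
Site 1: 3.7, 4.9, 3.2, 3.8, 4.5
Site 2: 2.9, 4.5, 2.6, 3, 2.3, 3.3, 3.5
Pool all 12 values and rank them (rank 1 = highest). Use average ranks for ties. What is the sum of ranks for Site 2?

57.5

Sorted (descending): 4.9, 4.5, 4.5, 3.8, 3.7, 3.5, 3.3, 3.2, 3, 2.9, 2.6, 2.3
The 2 values of 4.5 occupy positions 2–3 → average rank (2+3)/2 = 2.5.
Site 2 values → pooled ranks: 2.9→10, 4.5→2.5, 2.6→11, 3→9, 2.3→12, 3.3→7, 3.5→6
Rank sum = 10 + 2.5 + 11 + 9 + 12 + 7 + 6 = 57.5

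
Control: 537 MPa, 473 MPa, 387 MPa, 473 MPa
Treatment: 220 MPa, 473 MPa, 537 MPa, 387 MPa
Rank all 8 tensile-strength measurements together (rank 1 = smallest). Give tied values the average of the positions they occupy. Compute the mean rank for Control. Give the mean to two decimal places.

Sorted (ascending): 220, 387, 387, 473, 473, 473, 537, 537
The 2 values of 387 occupy positions 2–3 → average rank (2+3)/2 = 2.5.
The 3 values of 473 occupy positions 4–6 → average rank 5.
The 2 values of 537 occupy positions 7–8 → average rank (7+8)/2 = 7.5.
Control values → pooled ranks: 537→7.5, 473→5, 387→2.5, 473→5
Mean rank = (7.5 + 5 + 2.5 + 5) / 4 = 5.00

5.00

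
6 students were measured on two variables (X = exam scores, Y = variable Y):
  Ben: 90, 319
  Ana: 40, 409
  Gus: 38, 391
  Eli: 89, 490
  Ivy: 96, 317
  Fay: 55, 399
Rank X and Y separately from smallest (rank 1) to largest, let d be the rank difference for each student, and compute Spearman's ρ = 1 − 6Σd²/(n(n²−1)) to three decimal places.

-0.486

Ranks of variable 1: 5, 2, 1, 4, 6, 3
Ranks of variable 2: 2, 5, 3, 6, 1, 4
d = r₁ − r₂: 3, -3, -2, -2, 5, -1
d²: 9, 9, 4, 4, 25, 1; Σd² = 52
ρ = 1 − 6·52/(6·35) = 1 − 312/210 = -0.486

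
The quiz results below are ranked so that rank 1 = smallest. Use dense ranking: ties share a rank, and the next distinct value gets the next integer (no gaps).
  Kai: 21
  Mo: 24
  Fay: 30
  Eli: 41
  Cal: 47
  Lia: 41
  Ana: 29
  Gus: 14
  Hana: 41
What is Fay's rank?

5

Sorted (ascending): 14, 21, 24, 29, 30, 41, 41, 41, 47
The 3 values of 41 share dense rank 6.
Remaining distinct values take the next consecutive integers.
Fay has value 30 → rank 5.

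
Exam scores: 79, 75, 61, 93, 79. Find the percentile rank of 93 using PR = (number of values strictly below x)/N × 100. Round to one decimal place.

N = 5.
Strictly below 93: 4. Equal to 93: 1.
PR = 4/5 × 100 = 80.0

80.0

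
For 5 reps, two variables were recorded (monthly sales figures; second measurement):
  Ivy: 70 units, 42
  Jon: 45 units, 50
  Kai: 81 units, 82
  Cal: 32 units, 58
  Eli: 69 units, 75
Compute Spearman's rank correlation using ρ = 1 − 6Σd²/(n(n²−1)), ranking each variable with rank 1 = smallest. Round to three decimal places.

0.300

Ranks of variable 1: 4, 2, 5, 1, 3
Ranks of variable 2: 1, 2, 5, 3, 4
d = r₁ − r₂: 3, 0, 0, -2, -1
d²: 9, 0, 0, 4, 1; Σd² = 14
ρ = 1 − 6·14/(5·24) = 1 − 84/120 = 0.300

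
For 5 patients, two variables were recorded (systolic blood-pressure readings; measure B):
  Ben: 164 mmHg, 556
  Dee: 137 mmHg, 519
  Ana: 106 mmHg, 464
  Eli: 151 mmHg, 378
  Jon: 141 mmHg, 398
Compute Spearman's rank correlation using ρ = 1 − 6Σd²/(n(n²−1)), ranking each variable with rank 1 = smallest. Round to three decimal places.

Ranks of variable 1: 5, 2, 1, 4, 3
Ranks of variable 2: 5, 4, 3, 1, 2
d = r₁ − r₂: 0, -2, -2, 3, 1
d²: 0, 4, 4, 9, 1; Σd² = 18
ρ = 1 − 6·18/(5·24) = 1 − 108/120 = 0.100

0.100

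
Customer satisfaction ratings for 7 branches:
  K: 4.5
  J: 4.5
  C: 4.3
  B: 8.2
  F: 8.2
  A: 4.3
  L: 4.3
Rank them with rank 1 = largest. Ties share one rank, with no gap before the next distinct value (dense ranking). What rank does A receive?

3

Sorted (descending): 8.2, 8.2, 4.5, 4.5, 4.3, 4.3, 4.3
The 2 values of 8.2 share dense rank 1.
The 2 values of 4.5 share dense rank 2.
The 3 values of 4.3 share dense rank 3.
A has value 4.3 → rank 3.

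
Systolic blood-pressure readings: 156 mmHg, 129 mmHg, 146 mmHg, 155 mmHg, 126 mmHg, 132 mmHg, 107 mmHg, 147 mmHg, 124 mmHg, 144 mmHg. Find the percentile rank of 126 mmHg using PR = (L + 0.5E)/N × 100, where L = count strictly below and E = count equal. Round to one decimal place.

25.0

N = 10.
Strictly below 126: 2. Equal to 126: 1.
PR = (2 + 0.5·1)/10 × 100 = 25.0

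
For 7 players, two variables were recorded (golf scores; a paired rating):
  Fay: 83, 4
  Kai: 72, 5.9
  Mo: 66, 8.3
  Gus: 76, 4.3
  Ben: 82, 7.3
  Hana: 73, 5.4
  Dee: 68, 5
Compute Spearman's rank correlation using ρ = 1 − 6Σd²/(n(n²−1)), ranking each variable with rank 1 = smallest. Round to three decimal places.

Ranks of variable 1: 7, 3, 1, 5, 6, 4, 2
Ranks of variable 2: 1, 5, 7, 2, 6, 4, 3
d = r₁ − r₂: 6, -2, -6, 3, 0, 0, -1
d²: 36, 4, 36, 9, 0, 0, 1; Σd² = 86
ρ = 1 − 6·86/(7·48) = 1 − 516/336 = -0.536

-0.536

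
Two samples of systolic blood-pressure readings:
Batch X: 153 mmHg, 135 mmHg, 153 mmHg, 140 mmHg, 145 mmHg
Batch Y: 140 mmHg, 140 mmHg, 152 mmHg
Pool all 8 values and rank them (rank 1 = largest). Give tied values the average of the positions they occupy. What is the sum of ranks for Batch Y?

Sorted (descending): 153, 153, 152, 145, 140, 140, 140, 135
The 2 values of 153 occupy positions 1–2 → average rank (1+2)/2 = 1.5.
The 3 values of 140 occupy positions 5–7 → average rank 6.
Batch Y values → pooled ranks: 140→6, 140→6, 152→3
Rank sum = 6 + 6 + 3 = 15

15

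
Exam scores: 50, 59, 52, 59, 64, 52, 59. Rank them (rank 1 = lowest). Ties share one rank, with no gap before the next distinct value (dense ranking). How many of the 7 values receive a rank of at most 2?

Sorted (ascending): 50, 52, 52, 59, 59, 59, 64
The 2 values of 52 share dense rank 2.
The 3 values of 59 share dense rank 3.
Remaining distinct values take the next consecutive integers.
Ranks ≤ 2: {1, 2, 2} → 3 values.

3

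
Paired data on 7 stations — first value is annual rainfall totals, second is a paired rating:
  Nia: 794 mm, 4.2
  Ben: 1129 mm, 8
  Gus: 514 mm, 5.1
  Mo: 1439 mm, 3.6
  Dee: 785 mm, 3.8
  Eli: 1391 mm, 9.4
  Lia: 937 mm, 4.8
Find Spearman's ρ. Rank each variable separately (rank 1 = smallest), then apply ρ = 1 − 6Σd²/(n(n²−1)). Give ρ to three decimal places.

Ranks of variable 1: 3, 5, 1, 7, 2, 6, 4
Ranks of variable 2: 3, 6, 5, 1, 2, 7, 4
d = r₁ − r₂: 0, -1, -4, 6, 0, -1, 0
d²: 0, 1, 16, 36, 0, 1, 0; Σd² = 54
ρ = 1 − 6·54/(7·48) = 1 − 324/336 = 0.036

0.036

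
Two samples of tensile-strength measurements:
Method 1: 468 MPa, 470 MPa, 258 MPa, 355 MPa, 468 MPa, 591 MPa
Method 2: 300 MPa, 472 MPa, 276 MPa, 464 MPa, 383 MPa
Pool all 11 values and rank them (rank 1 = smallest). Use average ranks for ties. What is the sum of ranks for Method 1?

40

Sorted (ascending): 258, 276, 300, 355, 383, 464, 468, 468, 470, 472, 591
The 2 values of 468 occupy positions 7–8 → average rank (7+8)/2 = 7.5.
Method 1 values → pooled ranks: 468→7.5, 470→9, 258→1, 355→4, 468→7.5, 591→11
Rank sum = 7.5 + 9 + 1 + 4 + 7.5 + 11 = 40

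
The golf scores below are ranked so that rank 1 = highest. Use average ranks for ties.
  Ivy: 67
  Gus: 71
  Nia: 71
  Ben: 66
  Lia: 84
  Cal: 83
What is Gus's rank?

3.5

Sorted (descending): 84, 83, 71, 71, 67, 66
The 2 values of 71 occupy positions 3–4 → average rank (3+4)/2 = 3.5.
Gus has value 71 → rank 3.5.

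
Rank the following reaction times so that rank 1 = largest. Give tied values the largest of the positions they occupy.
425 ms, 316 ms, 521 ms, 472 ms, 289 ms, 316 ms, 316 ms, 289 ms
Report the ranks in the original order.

Sorted (descending): 521, 472, 425, 316, 316, 316, 289, 289
The 3 values of 316 occupy positions 4–6 → each gets rank 6.
The 2 values of 289 occupy positions 7–8 → each gets rank 8.

3, 6, 1, 2, 8, 6, 6, 8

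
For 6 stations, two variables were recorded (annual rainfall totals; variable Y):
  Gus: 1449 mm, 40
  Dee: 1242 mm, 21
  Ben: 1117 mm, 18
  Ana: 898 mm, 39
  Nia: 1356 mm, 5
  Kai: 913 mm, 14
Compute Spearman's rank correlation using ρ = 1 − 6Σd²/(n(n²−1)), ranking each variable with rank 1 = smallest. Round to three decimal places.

0.086

Ranks of variable 1: 6, 4, 3, 1, 5, 2
Ranks of variable 2: 6, 4, 3, 5, 1, 2
d = r₁ − r₂: 0, 0, 0, -4, 4, 0
d²: 0, 0, 0, 16, 16, 0; Σd² = 32
ρ = 1 − 6·32/(6·35) = 1 − 192/210 = 0.086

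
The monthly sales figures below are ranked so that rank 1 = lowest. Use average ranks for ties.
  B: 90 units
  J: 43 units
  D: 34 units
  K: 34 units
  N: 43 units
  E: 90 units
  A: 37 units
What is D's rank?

Sorted (ascending): 34, 34, 37, 43, 43, 90, 90
The 2 values of 34 occupy positions 1–2 → average rank (1+2)/2 = 1.5.
The 2 values of 43 occupy positions 4–5 → average rank (4+5)/2 = 4.5.
The 2 values of 90 occupy positions 6–7 → average rank (6+7)/2 = 6.5.
D has value 34 units → rank 1.5.

1.5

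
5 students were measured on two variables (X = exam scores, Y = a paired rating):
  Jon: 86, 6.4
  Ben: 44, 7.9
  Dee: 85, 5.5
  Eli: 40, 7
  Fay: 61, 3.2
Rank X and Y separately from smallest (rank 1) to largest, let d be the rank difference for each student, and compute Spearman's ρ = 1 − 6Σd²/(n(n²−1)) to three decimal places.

Ranks of variable 1: 5, 2, 4, 1, 3
Ranks of variable 2: 3, 5, 2, 4, 1
d = r₁ − r₂: 2, -3, 2, -3, 2
d²: 4, 9, 4, 9, 4; Σd² = 30
ρ = 1 − 6·30/(5·24) = 1 − 180/120 = -0.500

-0.500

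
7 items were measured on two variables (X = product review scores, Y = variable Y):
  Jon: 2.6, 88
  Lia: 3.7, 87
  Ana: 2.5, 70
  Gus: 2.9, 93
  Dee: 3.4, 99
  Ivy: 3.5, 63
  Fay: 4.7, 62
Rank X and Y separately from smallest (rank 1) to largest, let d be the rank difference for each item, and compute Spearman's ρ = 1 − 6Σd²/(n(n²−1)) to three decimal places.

Ranks of variable 1: 2, 6, 1, 3, 4, 5, 7
Ranks of variable 2: 5, 4, 3, 6, 7, 2, 1
d = r₁ − r₂: -3, 2, -2, -3, -3, 3, 6
d²: 9, 4, 4, 9, 9, 9, 36; Σd² = 80
ρ = 1 − 6·80/(7·48) = 1 − 480/336 = -0.429

-0.429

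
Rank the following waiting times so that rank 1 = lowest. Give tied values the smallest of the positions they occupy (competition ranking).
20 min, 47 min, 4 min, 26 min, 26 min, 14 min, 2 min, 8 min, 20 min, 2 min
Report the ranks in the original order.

Sorted (ascending): 2, 2, 4, 8, 14, 20, 20, 26, 26, 47
The 2 values of 2 occupy positions 1–2 → each gets rank 1.
The 2 values of 20 occupy positions 6–7 → each gets rank 6.
The 2 values of 26 occupy positions 8–9 → each gets rank 8.

6, 10, 3, 8, 8, 5, 1, 4, 6, 1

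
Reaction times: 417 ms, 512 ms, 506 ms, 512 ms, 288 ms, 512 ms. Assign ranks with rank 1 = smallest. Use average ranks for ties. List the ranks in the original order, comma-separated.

2, 5, 3, 5, 1, 5

Sorted (ascending): 288, 417, 506, 512, 512, 512
The 3 values of 512 occupy positions 4–6 → average rank 5.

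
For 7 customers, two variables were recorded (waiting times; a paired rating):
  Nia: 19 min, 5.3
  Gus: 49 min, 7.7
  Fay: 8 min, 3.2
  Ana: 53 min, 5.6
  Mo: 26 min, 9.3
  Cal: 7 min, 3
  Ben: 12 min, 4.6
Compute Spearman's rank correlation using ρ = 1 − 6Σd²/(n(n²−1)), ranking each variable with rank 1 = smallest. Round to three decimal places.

0.857

Ranks of variable 1: 4, 6, 2, 7, 5, 1, 3
Ranks of variable 2: 4, 6, 2, 5, 7, 1, 3
d = r₁ − r₂: 0, 0, 0, 2, -2, 0, 0
d²: 0, 0, 0, 4, 4, 0, 0; Σd² = 8
ρ = 1 − 6·8/(7·48) = 1 − 48/336 = 0.857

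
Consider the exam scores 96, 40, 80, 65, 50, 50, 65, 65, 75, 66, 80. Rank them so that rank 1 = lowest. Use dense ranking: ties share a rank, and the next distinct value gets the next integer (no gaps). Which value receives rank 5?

Sorted (ascending): 40, 50, 50, 65, 65, 65, 66, 75, 80, 80, 96
The 2 values of 50 share dense rank 2.
The 3 values of 65 share dense rank 3.
The 2 values of 80 share dense rank 6.
Remaining distinct values take the next consecutive integers.
Rank 5 → value 75.

75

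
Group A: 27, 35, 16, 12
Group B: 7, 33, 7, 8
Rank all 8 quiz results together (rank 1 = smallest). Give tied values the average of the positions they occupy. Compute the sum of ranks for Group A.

Sorted (ascending): 7, 7, 8, 12, 16, 27, 33, 35
The 2 values of 7 occupy positions 1–2 → average rank (1+2)/2 = 1.5.
Group A values → pooled ranks: 27→6, 35→8, 16→5, 12→4
Rank sum = 6 + 8 + 5 + 4 = 23

23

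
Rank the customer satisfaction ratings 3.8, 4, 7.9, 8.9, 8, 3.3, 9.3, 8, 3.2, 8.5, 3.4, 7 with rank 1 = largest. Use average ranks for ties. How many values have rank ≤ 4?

Sorted (descending): 9.3, 8.9, 8.5, 8, 8, 7.9, 7, 4, 3.8, 3.4, 3.3, 3.2
The 2 values of 8 occupy positions 4–5 → average rank (4+5)/2 = 4.5.
Ranks ≤ 4: {1, 2, 3} → 3 values.

3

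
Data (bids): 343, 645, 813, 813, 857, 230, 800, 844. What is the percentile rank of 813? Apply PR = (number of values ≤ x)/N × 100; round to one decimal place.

75.0

N = 8.
Strictly below 813: 4. Equal to 813: 2.
PR = 6/8 × 100 = 75.0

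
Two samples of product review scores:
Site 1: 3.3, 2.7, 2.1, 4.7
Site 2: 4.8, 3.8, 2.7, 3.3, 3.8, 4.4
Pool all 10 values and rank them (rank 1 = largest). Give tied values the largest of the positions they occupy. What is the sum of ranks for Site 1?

28

Sorted (descending): 4.8, 4.7, 4.4, 3.8, 3.8, 3.3, 3.3, 2.7, 2.7, 2.1
The 2 values of 3.8 occupy positions 4–5 → each gets rank 5.
The 2 values of 3.3 occupy positions 6–7 → each gets rank 7.
The 2 values of 2.7 occupy positions 8–9 → each gets rank 9.
Site 1 values → pooled ranks: 3.3→7, 2.7→9, 2.1→10, 4.7→2
Rank sum = 7 + 9 + 10 + 2 = 28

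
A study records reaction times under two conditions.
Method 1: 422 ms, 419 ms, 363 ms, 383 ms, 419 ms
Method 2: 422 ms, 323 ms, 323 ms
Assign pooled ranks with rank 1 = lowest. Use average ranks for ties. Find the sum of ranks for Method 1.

Sorted (ascending): 323, 323, 363, 383, 419, 419, 422, 422
The 2 values of 323 occupy positions 1–2 → average rank (1+2)/2 = 1.5.
The 2 values of 419 occupy positions 5–6 → average rank (5+6)/2 = 5.5.
The 2 values of 422 occupy positions 7–8 → average rank (7+8)/2 = 7.5.
Method 1 values → pooled ranks: 422→7.5, 419→5.5, 363→3, 383→4, 419→5.5
Rank sum = 7.5 + 5.5 + 3 + 4 + 5.5 = 25.5

25.5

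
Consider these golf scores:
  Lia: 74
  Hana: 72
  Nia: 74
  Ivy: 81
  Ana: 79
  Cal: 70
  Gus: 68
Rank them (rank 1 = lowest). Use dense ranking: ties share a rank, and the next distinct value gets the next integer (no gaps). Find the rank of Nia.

Sorted (ascending): 68, 70, 72, 74, 74, 79, 81
The 2 values of 74 share dense rank 4.
Remaining distinct values take the next consecutive integers.
Nia has value 74 → rank 4.

4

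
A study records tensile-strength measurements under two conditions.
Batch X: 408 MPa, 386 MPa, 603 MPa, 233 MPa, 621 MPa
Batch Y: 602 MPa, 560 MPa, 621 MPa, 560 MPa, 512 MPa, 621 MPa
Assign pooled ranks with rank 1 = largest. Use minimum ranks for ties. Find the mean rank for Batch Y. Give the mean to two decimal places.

4.50

Sorted (descending): 621, 621, 621, 603, 602, 560, 560, 512, 408, 386, 233
The 3 values of 621 occupy positions 1–3 → each gets rank 1.
The 2 values of 560 occupy positions 6–7 → each gets rank 6.
Batch Y values → pooled ranks: 602→5, 560→6, 621→1, 560→6, 512→8, 621→1
Mean rank = (5 + 6 + 1 + 6 + 8 + 1) / 6 = 4.50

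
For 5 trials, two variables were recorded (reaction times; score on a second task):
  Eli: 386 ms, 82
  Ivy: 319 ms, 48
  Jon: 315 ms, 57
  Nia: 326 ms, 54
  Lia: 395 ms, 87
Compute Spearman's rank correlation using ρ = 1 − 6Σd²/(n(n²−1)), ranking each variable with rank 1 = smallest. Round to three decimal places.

Ranks of variable 1: 4, 2, 1, 3, 5
Ranks of variable 2: 4, 1, 3, 2, 5
d = r₁ − r₂: 0, 1, -2, 1, 0
d²: 0, 1, 4, 1, 0; Σd² = 6
ρ = 1 − 6·6/(5·24) = 1 − 36/120 = 0.700

0.700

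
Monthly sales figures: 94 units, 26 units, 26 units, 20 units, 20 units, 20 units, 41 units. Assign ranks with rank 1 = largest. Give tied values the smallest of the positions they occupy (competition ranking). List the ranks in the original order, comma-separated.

Sorted (descending): 94, 41, 26, 26, 20, 20, 20
The 2 values of 26 occupy positions 3–4 → each gets rank 3.
The 3 values of 20 occupy positions 5–7 → each gets rank 5.

1, 3, 3, 5, 5, 5, 2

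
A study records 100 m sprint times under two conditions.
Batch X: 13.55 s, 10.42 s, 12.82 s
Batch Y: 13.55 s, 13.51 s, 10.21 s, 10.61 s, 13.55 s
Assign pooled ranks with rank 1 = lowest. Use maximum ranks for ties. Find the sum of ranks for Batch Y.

Sorted (ascending): 10.21, 10.42, 10.61, 12.82, 13.51, 13.55, 13.55, 13.55
The 3 values of 13.55 occupy positions 6–8 → each gets rank 8.
Batch Y values → pooled ranks: 13.55→8, 13.51→5, 10.21→1, 10.61→3, 13.55→8
Rank sum = 8 + 5 + 1 + 3 + 8 = 25

25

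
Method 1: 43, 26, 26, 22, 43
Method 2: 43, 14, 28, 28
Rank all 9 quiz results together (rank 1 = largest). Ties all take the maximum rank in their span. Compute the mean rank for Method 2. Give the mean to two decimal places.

Sorted (descending): 43, 43, 43, 28, 28, 26, 26, 22, 14
The 3 values of 43 occupy positions 1–3 → each gets rank 3.
The 2 values of 28 occupy positions 4–5 → each gets rank 5.
The 2 values of 26 occupy positions 6–7 → each gets rank 7.
Method 2 values → pooled ranks: 43→3, 14→9, 28→5, 28→5
Mean rank = (3 + 9 + 5 + 5) / 4 = 5.50

5.50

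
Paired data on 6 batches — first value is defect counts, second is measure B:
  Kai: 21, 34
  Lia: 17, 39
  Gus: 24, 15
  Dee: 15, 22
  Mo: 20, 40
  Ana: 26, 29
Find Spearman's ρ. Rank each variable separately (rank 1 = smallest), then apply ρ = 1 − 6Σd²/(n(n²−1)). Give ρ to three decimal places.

-0.257

Ranks of variable 1: 4, 2, 5, 1, 3, 6
Ranks of variable 2: 4, 5, 1, 2, 6, 3
d = r₁ − r₂: 0, -3, 4, -1, -3, 3
d²: 0, 9, 16, 1, 9, 9; Σd² = 44
ρ = 1 − 6·44/(6·35) = 1 − 264/210 = -0.257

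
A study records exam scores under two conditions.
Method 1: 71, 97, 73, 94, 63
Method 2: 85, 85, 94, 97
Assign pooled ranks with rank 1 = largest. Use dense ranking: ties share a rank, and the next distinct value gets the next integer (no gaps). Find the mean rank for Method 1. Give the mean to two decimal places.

Sorted (descending): 97, 97, 94, 94, 85, 85, 73, 71, 63
The 2 values of 97 share dense rank 1.
The 2 values of 94 share dense rank 2.
The 2 values of 85 share dense rank 3.
Remaining distinct values take the next consecutive integers.
Method 1 values → pooled ranks: 71→5, 97→1, 73→4, 94→2, 63→6
Mean rank = (5 + 1 + 4 + 2 + 6) / 5 = 3.60

3.60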